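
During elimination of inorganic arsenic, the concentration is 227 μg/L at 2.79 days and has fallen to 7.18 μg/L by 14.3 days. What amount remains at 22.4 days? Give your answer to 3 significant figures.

0.632 μg/L

Over Δt = 14.3 − 2.79 = 11.51 days, the level fell by a factor of 227/7.18 ≈ 31.616.
n = log₂(31.616) ≈ 4.9826 half-lives, so t½ = 11.51/4.9826 ≈ 2.3101 days.
From t = 14.3 to t = 22.4: 7.18 × (1/2)^((22.4−14.3)/2.3101) ≈ 0.63182 μg/L.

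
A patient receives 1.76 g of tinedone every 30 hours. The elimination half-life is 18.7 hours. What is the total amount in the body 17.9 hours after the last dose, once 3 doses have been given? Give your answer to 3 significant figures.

1.30 g

The 3 doses were given 77.9, 47.9, 17.9 hours ago.
Total = 1.76·(1/2)^(77.9/18.7) + 1.76·(1/2)^(47.9/18.7) + 1.76·(1/2)^(17.9/18.7)
      = 0.098059 + 0.29814 + 0.90649 ≈ 1.3027 g.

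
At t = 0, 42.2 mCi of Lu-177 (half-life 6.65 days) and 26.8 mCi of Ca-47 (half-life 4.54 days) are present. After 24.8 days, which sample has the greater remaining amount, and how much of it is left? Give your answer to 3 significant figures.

Lu-177, 3.18 mCi

Lu-177: 42.2 × (1/2)^3.7293 ≈ 3.1818 mCi.
Ca-47: 26.8 × (1/2)^5.4626 ≈ 0.60777 mCi.
Lu-177 has more remaining, at ≈ 3.1818 mCi.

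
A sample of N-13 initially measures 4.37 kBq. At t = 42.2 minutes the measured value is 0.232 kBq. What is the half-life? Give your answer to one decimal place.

10.0 minutes

A/A₀ = 0.232/4.37 ≈ 0.053089.
n = log₂(18.836) ≈ 4.2354 half-lives elapsed in 42.2 minutes.
t½ = 42.2/4.2354 ≈ 9.9636 minutes.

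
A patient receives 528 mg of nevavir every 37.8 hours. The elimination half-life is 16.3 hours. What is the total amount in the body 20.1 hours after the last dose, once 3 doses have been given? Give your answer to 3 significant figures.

279 mg

The 3 doses were given 95.7, 57.9, 20.1 hours ago.
Total = 528·(1/2)^(95.7/16.3) + 528·(1/2)^(57.9/16.3) + 528·(1/2)^(20.1/16.3)
      = 9.0206 + 45.012 + 224.61 ≈ 278.64 mg.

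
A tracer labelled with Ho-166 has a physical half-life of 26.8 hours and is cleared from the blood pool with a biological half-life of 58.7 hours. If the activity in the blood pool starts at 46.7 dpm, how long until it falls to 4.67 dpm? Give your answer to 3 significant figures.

1/t_eff = 1/t_phys + 1/t_biol = 1/26.8 + 1/58.7 = 0.054349 per hour.
t_eff = 26.8 × 58.7 / (26.8 + 58.7) ≈ 18.4 hours.
n = log₂(46.7/4.67) ≈ 3.3219; t = 3.3219 × 18.4 ≈ 61.122 hours.

61.1 hours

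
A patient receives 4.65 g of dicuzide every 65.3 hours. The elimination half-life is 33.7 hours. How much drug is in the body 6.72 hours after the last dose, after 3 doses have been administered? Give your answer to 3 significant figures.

5.38 g

The 3 doses were given 137.32, 72.02, 6.72 hours ago.
Total = 4.65·(1/2)^(137.32/33.7) + 4.65·(1/2)^(72.02/33.7) + 4.65·(1/2)^(6.72/33.7)
      = 0.27595 + 1.0571 + 4.0497 ≈ 5.3828 g.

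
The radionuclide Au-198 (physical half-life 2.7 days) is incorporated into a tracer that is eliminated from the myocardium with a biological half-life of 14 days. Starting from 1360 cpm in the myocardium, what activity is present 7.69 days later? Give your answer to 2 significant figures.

130 cpm

1/t_eff = 1/t_phys + 1/t_biol = 1/2.7 + 1/14 = 0.4418 per day.
t_eff = 2.7 × 14 / (2.7 + 14) ≈ 2.2635 days.
Remaining = 1360 × (1/2)^(7.69/2.2635) = 1360 × (1/2)^3.3974 ≈ 129.07 cpm.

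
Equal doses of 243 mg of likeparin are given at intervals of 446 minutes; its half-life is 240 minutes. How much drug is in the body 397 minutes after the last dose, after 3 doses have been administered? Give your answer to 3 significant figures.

104 mg

The 3 doses were given 1289, 843, 397 minutes ago.
Total = 243·(1/2)^(1289/240) + 243·(1/2)^(843/240) + 243·(1/2)^(397/240)
      = 5.8725 + 21.293 + 77.206 ≈ 104.37 mg.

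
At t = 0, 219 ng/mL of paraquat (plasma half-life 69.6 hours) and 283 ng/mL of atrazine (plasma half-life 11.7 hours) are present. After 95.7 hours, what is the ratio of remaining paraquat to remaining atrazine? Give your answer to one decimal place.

paraquat: 219 × (1/2)^(95.7/69.6) = 219 × (1/2)^1.375 ≈ 84.436 ng/mL.
atrazine: 283 × (1/2)^(95.7/11.7) = 283 × (1/2)^8.1795 ≈ 0.97615 ng/mL.
Ratio ≈ 84.436 / 0.97615 ≈ 86.499.

86.5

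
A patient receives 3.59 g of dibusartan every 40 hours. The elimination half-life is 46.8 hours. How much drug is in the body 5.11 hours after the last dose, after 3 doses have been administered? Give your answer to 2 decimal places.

6.19 g

The 3 doses were given 85.11, 45.11, 5.11 hours ago.
Total = 3.59·(1/2)^(85.11/46.8) + 3.59·(1/2)^(45.11/46.8) + 3.59·(1/2)^(5.11/46.8)
      = 1.0178 + 1.8405 + 3.3283 ≈ 6.1866 g.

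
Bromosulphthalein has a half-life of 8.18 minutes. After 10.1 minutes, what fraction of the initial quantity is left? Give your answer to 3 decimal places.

0.425

n = 10.1/8.18 ≈ 1.2347 half-lives.
Fraction remaining = (1/2)^1.2347 ≈ 0.42493.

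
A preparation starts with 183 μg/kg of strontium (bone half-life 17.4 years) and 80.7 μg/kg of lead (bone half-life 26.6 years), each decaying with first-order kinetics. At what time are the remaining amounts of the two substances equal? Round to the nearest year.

Set 183·(1/2)^(t/17.4) = 80.7·(1/2)^(t/26.6).
Taking log₂: log₂(183/80.7) = t·(1/17.4 − 1/26.6).
log₂(2.2677) = 1.1812; 1/17.4 − 1/26.6 = 0.019877.
t = 1.1812 / 0.019877 ≈ 59.425 years.

59 years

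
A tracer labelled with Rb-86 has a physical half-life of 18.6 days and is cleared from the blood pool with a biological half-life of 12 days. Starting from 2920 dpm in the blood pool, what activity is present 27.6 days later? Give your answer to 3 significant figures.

212 dpm

1/t_eff = 1/t_phys + 1/t_biol = 1/18.6 + 1/12 = 0.1371 per day.
t_eff = 18.6 × 12 / (18.6 + 12) ≈ 7.2941 days.
Remaining = 2920 × (1/2)^(27.6/7.2941) = 2920 × (1/2)^3.7839 ≈ 211.99 dpm.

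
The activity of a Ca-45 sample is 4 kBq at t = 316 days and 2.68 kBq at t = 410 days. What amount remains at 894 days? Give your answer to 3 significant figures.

0.341 kBq

Over Δt = 410 − 316 = 94 days, the level fell by a factor of 4/2.68 ≈ 1.4925.
n = log₂(1.4925) ≈ 0.57777 half-lives, so t½ = 94/0.57777 ≈ 162.7 days.
From t = 410 to t = 894: 2.68 × (1/2)^((894−410)/162.7) ≈ 0.34088 kBq.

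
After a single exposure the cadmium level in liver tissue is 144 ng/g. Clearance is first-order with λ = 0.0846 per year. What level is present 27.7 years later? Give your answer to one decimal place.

t½ = ln 2 / λ = 0.69315 / 0.0846 ≈ 8.1932 years.
Number of half-lives: n = 27.7/8.1932 ≈ 3.3808.
Remaining = 144 × (1/2)^3.3808 = 144 × 0.095999 ≈ 13.824 ng/g.

13.8 ng/g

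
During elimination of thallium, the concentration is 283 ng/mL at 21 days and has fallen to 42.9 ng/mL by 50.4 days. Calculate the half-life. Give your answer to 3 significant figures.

Over Δt = 50.4 − 21 = 29.4 days, the level fell by a factor of 283/42.9 ≈ 6.5967.
n = log₂(6.5967) ≈ 2.7218 half-lives, so t½ = 29.4/2.7218 ≈ 10.802 days.

10.8 days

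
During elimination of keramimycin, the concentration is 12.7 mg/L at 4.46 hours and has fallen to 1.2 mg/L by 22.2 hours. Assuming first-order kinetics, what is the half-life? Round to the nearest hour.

Over Δt = 22.2 − 4.46 = 17.74 hours, the level fell by a factor of 12.7/1.2 ≈ 10.583.
n = log₂(10.583) ≈ 3.4037 half-lives, so t½ = 17.74/3.4037 ≈ 5.2119 hours.

5 hours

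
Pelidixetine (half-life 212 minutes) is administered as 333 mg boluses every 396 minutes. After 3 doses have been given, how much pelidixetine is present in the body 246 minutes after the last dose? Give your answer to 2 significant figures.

The 3 doses were given 1038, 642, 246 minutes ago.
Total = 333·(1/2)^(1038/212) + 333·(1/2)^(642/212) + 333·(1/2)^(246/212)
      = 11.182 + 40.816 + 148.98 ≈ 200.98 mg.

200 mg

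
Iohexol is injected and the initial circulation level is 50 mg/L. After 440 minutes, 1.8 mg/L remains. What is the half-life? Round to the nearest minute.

A/A₀ = 1.8/50 ≈ 0.036.
n = log₂(27.778) ≈ 4.7959 half-lives elapsed in 440 minutes.
t½ = 440/4.7959 ≈ 91.746 minutes.

92 minutes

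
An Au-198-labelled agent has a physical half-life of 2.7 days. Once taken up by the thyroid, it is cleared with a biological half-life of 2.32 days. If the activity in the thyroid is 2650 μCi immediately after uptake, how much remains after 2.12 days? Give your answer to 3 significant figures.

1/t_eff = 1/t_phys + 1/t_biol = 1/2.7 + 1/2.32 = 0.8014 per day.
t_eff = 2.7 × 2.32 / (2.7 + 2.32) ≈ 1.2478 days.
Remaining = 2650 × (1/2)^(2.12/1.2478) = 2650 × (1/2)^1.699 ≈ 816.21 μCi.

816 μCi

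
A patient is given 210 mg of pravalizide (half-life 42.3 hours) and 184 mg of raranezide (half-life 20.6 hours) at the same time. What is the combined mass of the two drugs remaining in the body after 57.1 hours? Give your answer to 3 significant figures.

pravalizide: 210 × (1/2)^(57.1/42.3) = 210 × (1/2)^1.3499 ≈ 82.388 mg.
raranezide: 184 × (1/2)^(57.1/20.6) = 184 × (1/2)^2.7718 ≈ 26.941 mg.
Total = 82.388 + 26.941 ≈ 109.33 mg.

109 mg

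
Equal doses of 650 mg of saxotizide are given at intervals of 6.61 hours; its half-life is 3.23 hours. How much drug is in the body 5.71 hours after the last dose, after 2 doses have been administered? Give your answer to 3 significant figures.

The 2 doses were given 12.32, 5.71 hours ago.
Total = 650·(1/2)^(12.32/3.23) + 650·(1/2)^(5.71/3.23)
      = 46.207 + 190.88 ≈ 237.08 mg.

237 mg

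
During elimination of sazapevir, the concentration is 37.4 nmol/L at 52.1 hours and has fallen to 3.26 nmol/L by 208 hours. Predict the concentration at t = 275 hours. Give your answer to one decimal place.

1.1 nmol/L

Over Δt = 208 − 52.1 = 155.9 hours, the level fell by a factor of 37.4/3.26 ≈ 11.472.
n = log₂(11.472) ≈ 3.5201 half-lives, so t½ = 155.9/3.5201 ≈ 44.289 hours.
From t = 208 to t = 275: 3.26 × (1/2)^((275−208)/44.289) ≈ 1.1424 nmol/L.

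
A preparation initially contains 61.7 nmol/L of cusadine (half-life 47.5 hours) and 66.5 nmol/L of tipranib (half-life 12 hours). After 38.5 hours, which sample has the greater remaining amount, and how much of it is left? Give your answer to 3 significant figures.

cusadine: 61.7 × (1/2)^0.81053 ≈ 35.18 nmol/L.
tipranib: 66.5 × (1/2)^3.2083 ≈ 7.1948 nmol/L.
Cusadine has more remaining, at ≈ 35.18 nmol/L.

cusadine, 35.2 nmol/L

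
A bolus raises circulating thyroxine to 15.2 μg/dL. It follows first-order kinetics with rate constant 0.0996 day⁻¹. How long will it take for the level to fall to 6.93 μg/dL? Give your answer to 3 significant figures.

t½ = ln 2 / λ = 0.69315 / 0.0996 ≈ 6.9593 days.
Fraction remaining = 6.93/15.2 ≈ 0.45592.
n = log₂(15.2/6.93) = ln(2.1934)/ln 2 ≈ 1.1331 half-lives.
t = n × t½ = 1.1331 × 6.9593 ≈ 7.8859 days.

7.89 days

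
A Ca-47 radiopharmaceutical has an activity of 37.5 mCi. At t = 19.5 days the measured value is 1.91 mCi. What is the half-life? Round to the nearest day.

5 days

A/A₀ = 1.91/37.5 ≈ 0.050933.
n = log₂(19.634) ≈ 4.2952 half-lives elapsed in 19.5 days.
t½ = 19.5/4.2952 ≈ 4.5399 days.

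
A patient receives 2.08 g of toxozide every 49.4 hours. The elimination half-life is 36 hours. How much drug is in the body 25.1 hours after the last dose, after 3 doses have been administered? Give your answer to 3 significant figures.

1.97 g

The 3 doses were given 123.9, 74.5, 25.1 hours ago.
Total = 2.08·(1/2)^(123.9/36) + 2.08·(1/2)^(74.5/36) + 2.08·(1/2)^(25.1/36)
      = 0.19143 + 0.49556 + 1.2829 ≈ 1.9699 g.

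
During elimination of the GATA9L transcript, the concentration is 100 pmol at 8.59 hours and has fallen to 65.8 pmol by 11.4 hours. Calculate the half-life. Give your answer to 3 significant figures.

Over Δt = 11.4 − 8.59 = 2.81 hours, the level fell by a factor of 100/65.8 ≈ 1.5198.
n = log₂(1.5198) ≈ 0.60384 half-lives, so t½ = 2.81/0.60384 ≈ 4.6535 hours.

4.65 hours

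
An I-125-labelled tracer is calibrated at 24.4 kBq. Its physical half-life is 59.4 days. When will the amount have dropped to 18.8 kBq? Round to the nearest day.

22 days

Fraction remaining = 18.8/24.4 ≈ 0.77049.
n = log₂(24.4/18.8) = ln(1.2979)/ln 2 ≈ 0.37615 half-lives.
t = n × t½ = 0.37615 × 59.4 ≈ 22.343 days.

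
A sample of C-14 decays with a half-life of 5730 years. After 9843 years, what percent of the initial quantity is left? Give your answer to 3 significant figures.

n = 9843/5730 ≈ 1.7178 half-lives.
Fraction remaining = (1/2)^1.7178 ≈ 0.30401, i.e. 30.401%.

30.4%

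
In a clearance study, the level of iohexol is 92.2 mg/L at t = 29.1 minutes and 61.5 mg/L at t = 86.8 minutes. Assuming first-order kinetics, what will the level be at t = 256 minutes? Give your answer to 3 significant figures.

18.8 mg/L

Over Δt = 86.8 − 29.1 = 57.7 minutes, the level fell by a factor of 92.2/61.5 ≈ 1.4992.
n = log₂(1.4992) ≈ 0.58418 half-lives, so t½ = 57.7/0.58418 ≈ 98.771 minutes.
From t = 86.8 to t = 256: 61.5 × (1/2)^((256−86.8)/98.771) ≈ 18.758 mg/L.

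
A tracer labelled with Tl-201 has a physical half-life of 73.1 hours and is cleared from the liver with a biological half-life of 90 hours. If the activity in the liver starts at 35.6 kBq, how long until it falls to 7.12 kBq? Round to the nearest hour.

94 hours

1/t_eff = 1/t_phys + 1/t_biol = 1/73.1 + 1/90 = 0.024791 per hour.
t_eff = 73.1 × 90 / (73.1 + 90) ≈ 40.337 hours.
n = log₂(35.6/7.12) ≈ 2.3219; t = 2.3219 × 40.337 ≈ 93.66 hours.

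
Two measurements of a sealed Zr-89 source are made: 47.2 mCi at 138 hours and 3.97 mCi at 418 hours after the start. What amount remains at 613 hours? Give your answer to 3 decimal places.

0.708 mCi

Over Δt = 418 − 138 = 280 hours, the level fell by a factor of 47.2/3.97 ≈ 11.889.
n = log₂(11.889) ≈ 3.5716 half-lives, so t½ = 280/3.5716 ≈ 78.397 hours.
From t = 418 to t = 613: 3.97 × (1/2)^((613−418)/78.397) ≈ 0.70799 mCi.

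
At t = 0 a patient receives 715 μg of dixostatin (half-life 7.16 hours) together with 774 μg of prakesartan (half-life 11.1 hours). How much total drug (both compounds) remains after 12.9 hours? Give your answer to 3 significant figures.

551 μg

dixostatin: 715 × (1/2)^(12.9/7.16) = 715 × (1/2)^1.8017 ≈ 205.09 μg.
prakesartan: 774 × (1/2)^(12.9/11.1) = 774 × (1/2)^1.1622 ≈ 345.86 μg.
Total = 205.09 + 345.86 ≈ 550.95 μg.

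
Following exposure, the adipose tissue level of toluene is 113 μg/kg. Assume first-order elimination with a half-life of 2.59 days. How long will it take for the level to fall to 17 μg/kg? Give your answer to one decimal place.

7.1 days

Fraction remaining = 17/113 ≈ 0.15044.
n = log₂(113/17) = ln(6.6471)/ln 2 ≈ 2.7327 half-lives.
t = n × t½ = 2.7327 × 2.59 ≈ 7.0777 days.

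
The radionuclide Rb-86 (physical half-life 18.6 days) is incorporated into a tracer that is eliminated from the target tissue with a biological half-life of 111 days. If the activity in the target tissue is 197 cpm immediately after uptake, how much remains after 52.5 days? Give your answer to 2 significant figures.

1/t_eff = 1/t_phys + 1/t_biol = 1/18.6 + 1/111 = 0.062772 per day.
t_eff = 18.6 × 111 / (18.6 + 111) ≈ 15.931 days.
Remaining = 197 × (1/2)^(52.5/15.931) = 197 × (1/2)^3.2956 ≈ 20.063 cpm.

20 cpm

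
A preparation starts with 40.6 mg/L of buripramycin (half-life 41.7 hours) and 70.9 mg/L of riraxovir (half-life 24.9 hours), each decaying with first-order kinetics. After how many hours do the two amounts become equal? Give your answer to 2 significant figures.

Set 40.6·(1/2)^(t/41.7) = 70.9·(1/2)^(t/24.9).
Taking log₂: log₂(40.6/70.9) = t·(1/41.7 − 1/24.9).
log₂(0.57264) = -0.80431; 1/41.7 − 1/24.9 = -0.01618.
t = -0.80431 / -0.01618 ≈ 49.71 hours.

50 hours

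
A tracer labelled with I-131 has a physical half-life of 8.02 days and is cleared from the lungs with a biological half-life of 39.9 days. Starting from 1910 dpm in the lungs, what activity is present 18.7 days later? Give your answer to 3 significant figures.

274 dpm

1/t_eff = 1/t_phys + 1/t_biol = 1/8.02 + 1/39.9 = 0.14975 per day.
t_eff = 8.02 × 39.9 / (8.02 + 39.9) ≈ 6.6778 days.
Remaining = 1910 × (1/2)^(18.7/6.6778) = 1910 × (1/2)^2.8003 ≈ 274.19 dpm.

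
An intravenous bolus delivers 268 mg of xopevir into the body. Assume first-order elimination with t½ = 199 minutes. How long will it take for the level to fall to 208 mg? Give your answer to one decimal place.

72.8 minutes

Fraction remaining = 208/268 ≈ 0.77612.
n = log₂(268/208) = ln(1.2885)/ln 2 ≈ 0.36565 half-lives.
t = n × t½ = 0.36565 × 199 ≈ 72.764 minutes.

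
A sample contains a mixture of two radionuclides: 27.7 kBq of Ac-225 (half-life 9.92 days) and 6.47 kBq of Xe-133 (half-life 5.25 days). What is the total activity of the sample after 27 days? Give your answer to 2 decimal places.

4.38 kBq

Ac-225: 27.7 × (1/2)^(27/9.92) = 27.7 × (1/2)^2.7218 ≈ 4.199 kBq.
Xe-133: 6.47 × (1/2)^(27/5.25) = 6.47 × (1/2)^5.1429 ≈ 0.18313 kBq.
Total = 4.199 + 0.18313 ≈ 4.3821 kBq.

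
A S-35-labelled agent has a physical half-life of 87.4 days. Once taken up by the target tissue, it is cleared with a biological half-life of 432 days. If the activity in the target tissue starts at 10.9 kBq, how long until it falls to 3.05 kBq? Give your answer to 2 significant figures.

1/t_eff = 1/t_phys + 1/t_biol = 1/87.4 + 1/432 = 0.013756 per day.
t_eff = 87.4 × 432 / (87.4 + 432) ≈ 72.693 days.
n = log₂(10.9/3.05) ≈ 1.8374; t = 1.8374 × 72.693 ≈ 133.57 days.

130 days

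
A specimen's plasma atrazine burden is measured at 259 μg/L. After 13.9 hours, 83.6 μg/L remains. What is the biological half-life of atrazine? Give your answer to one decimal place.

A/A₀ = 83.6/259 ≈ 0.32278.
n = log₂(3.0981) ≈ 1.6314 half-lives elapsed in 13.9 hours.
t½ = 13.9/1.6314 ≈ 8.5204 hours.

8.5 hours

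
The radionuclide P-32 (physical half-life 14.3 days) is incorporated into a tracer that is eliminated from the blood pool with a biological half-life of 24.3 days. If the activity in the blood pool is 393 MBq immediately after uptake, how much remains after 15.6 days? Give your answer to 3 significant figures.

118 MBq

1/t_eff = 1/t_phys + 1/t_biol = 1/14.3 + 1/24.3 = 0.11108 per day.
t_eff = 14.3 × 24.3 / (14.3 + 24.3) ≈ 9.0023 days.
Remaining = 393 × (1/2)^(15.6/9.0023) = 393 × (1/2)^1.7329 ≈ 118.23 MBq.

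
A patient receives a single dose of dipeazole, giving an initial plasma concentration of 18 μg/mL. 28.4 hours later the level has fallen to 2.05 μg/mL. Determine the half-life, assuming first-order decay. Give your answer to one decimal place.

9.1 hours

A/A₀ = 2.05/18 ≈ 0.11389.
n = log₂(8.7805) ≈ 3.1343 half-lives elapsed in 28.4 hours.
t½ = 28.4/3.1343 ≈ 9.061 hours.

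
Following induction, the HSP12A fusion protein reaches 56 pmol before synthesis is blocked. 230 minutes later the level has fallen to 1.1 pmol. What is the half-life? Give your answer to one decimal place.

40.6 minutes

A/A₀ = 1.1/56 ≈ 0.019643.
n = log₂(50.909) ≈ 5.6699 half-lives elapsed in 230 minutes.
t½ = 230/5.6699 ≈ 40.565 minutes.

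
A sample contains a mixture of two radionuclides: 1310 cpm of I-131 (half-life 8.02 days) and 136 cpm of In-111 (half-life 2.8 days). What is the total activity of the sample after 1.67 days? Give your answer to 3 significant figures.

1220 cpm

I-131: 1310 × (1/2)^(1.67/8.02) = 1310 × (1/2)^0.20823 ≈ 1133.9 cpm.
In-111: 136 × (1/2)^(1.67/2.8) = 136 × (1/2)^0.59643 ≈ 89.949 cpm.
Total = 1133.9 + 89.949 ≈ 1223.9 cpm.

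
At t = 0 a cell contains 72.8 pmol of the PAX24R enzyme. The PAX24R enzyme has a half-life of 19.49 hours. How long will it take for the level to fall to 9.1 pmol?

9.1/72.8 = 1/8, so 3 half-lives have elapsed.
t = 3 × 19.49 = 58.47 hours.

58.47 hours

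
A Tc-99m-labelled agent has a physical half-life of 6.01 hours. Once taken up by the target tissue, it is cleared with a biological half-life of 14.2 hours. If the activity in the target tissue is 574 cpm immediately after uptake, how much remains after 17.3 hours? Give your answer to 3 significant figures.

1/t_eff = 1/t_phys + 1/t_biol = 1/6.01 + 1/14.2 = 0.23681 per hour.
t_eff = 6.01 × 14.2 / (6.01 + 14.2) ≈ 4.2228 hours.
Remaining = 574 × (1/2)^(17.3/4.2228) = 574 × (1/2)^4.0968 ≈ 33.546 cpm.

33.5 cpm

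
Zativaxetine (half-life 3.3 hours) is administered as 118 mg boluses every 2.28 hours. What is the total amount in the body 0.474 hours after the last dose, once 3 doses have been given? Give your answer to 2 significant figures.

210 mg

The 3 doses were given 5.034, 2.754, 0.474 hours ago.
Total = 118·(1/2)^(5.034/3.3) + 118·(1/2)^(2.754/3.3) + 118·(1/2)^(0.474/3.3)
      = 40.99 + 66.17 + 106.82 ≈ 213.98 mg.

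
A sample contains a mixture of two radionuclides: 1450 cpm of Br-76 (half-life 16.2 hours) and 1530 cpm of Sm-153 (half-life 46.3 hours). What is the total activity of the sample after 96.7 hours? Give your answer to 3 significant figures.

Br-76: 1450 × (1/2)^(96.7/16.2) = 1450 × (1/2)^5.9691 ≈ 23.146 cpm.
Sm-153: 1530 × (1/2)^(96.7/46.3) = 1530 × (1/2)^2.0886 ≈ 359.73 cpm.
Total = 23.146 + 359.73 ≈ 382.87 cpm.

383 cpm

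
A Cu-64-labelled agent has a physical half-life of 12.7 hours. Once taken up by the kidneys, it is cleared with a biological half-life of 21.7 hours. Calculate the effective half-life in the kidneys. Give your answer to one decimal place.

1/t_eff = 1/t_phys + 1/t_biol = 1/12.7 + 1/21.7 = 0.12482 per hour.
t_eff = 12.7 × 21.7 / (12.7 + 21.7) ≈ 8.0113 hours.

8.0 hours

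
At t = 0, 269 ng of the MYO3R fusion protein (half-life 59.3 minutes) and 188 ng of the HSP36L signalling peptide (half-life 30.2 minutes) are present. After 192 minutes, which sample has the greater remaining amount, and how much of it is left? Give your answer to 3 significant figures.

MYO3R fusion protein: 269 × (1/2)^3.2378 ≈ 28.516 ng.
HSP36L signalling peptide: 188 × (1/2)^6.3576 ≈ 2.2926 ng.
MYO3R fusion protein has more remaining, at ≈ 28.516 ng.

MYO3R fusion protein, 28.5 ng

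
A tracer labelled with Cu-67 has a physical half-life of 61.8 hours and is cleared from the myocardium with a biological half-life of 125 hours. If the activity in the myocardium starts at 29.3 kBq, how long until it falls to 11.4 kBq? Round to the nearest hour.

56 hours

1/t_eff = 1/t_phys + 1/t_biol = 1/61.8 + 1/125 = 0.024181 per hour.
t_eff = 61.8 × 125 / (61.8 + 125) ≈ 41.354 hours.
n = log₂(29.3/11.4) ≈ 1.3619; t = 1.3619 × 41.354 ≈ 56.319 hours.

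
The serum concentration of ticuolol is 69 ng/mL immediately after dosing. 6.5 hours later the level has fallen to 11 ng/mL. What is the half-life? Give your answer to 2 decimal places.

A/A₀ = 11/69 ≈ 0.15942.
n = log₂(6.2727) ≈ 2.6491 half-lives elapsed in 6.5 hours.
t½ = 6.5/2.6491 ≈ 2.4537 hours.

2.45 hours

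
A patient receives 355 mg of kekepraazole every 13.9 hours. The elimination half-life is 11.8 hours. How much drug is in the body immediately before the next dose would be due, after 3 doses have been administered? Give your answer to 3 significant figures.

The 3 doses were given 41.7, 27.8, 13.9 hours ago.
Total = 355·(1/2)^(41.7/11.8) + 355·(1/2)^(27.8/11.8) + 355·(1/2)^(13.9/11.8)
      = 30.649 + 69.346 + 156.9 ≈ 256.9 mg.

257 mg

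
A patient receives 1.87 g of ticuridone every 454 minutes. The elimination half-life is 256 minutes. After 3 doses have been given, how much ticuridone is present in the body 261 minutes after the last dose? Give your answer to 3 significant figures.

1.27 g

The 3 doses were given 1169, 715, 261 minutes ago.
Total = 1.87·(1/2)^(1169/256) + 1.87·(1/2)^(715/256) + 1.87·(1/2)^(261/256)
      = 0.078925 + 0.26982 + 0.92243 ≈ 1.2712 g.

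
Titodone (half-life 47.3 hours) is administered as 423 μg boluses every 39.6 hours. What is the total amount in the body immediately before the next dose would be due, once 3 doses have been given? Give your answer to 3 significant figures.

443 μg

The 3 doses were given 118.8, 79.2, 39.6 hours ago.
Total = 423·(1/2)^(118.8/47.3) + 423·(1/2)^(79.2/47.3) + 423·(1/2)^(39.6/47.3)
      = 74.176 + 132.52 + 236.76 ≈ 443.46 μg.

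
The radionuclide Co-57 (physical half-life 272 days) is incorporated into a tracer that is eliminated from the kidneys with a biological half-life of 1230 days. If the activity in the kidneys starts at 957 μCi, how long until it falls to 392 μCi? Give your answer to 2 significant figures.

290 days

1/t_eff = 1/t_phys + 1/t_biol = 1/272 + 1/1230 = 0.0044895 per day.
t_eff = 272 × 1230 / (272 + 1230) ≈ 222.74 days.
n = log₂(957/392) ≈ 1.2877; t = 1.2877 × 222.74 ≈ 286.82 days.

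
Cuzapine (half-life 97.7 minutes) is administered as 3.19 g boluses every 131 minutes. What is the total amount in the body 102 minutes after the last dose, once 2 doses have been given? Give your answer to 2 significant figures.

2.2 g

The 2 doses were given 233, 102 minutes ago.
Total = 3.19·(1/2)^(233/97.7) + 3.19·(1/2)^(102/97.7)
      = 0.61077 + 1.5471 ≈ 2.1578 g.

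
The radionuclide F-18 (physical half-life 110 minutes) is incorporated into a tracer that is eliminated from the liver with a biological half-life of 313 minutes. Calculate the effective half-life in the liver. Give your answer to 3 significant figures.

81.4 minutes

1/t_eff = 1/t_phys + 1/t_biol = 1/110 + 1/313 = 0.012286 per minute.
t_eff = 110 × 313 / (110 + 313) ≈ 81.395 minutes.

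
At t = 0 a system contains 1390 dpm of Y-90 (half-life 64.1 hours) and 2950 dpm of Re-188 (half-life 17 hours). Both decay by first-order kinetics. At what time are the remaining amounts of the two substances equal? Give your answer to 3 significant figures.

25.1 hours

Set 1390·(1/2)^(t/64.1) = 2950·(1/2)^(t/17).
Taking log₂: log₂(1390/2950) = t·(1/64.1 − 1/17).
log₂(0.47119) = -1.0856; 1/64.1 − 1/17 = -0.043223.
t = -1.0856 / -0.043223 ≈ 25.117 hours.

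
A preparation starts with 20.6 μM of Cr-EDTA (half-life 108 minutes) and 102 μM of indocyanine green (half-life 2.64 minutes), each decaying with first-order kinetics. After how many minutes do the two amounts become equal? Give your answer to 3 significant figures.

6.25 minutes

Set 20.6·(1/2)^(t/108) = 102·(1/2)^(t/2.64).
Taking log₂: log₂(20.6/102) = t·(1/108 − 1/2.64).
log₂(0.20196) = -2.3079; 1/108 − 1/2.64 = -0.36953.
t = -2.3079 / -0.36953 ≈ 6.2454 minutes.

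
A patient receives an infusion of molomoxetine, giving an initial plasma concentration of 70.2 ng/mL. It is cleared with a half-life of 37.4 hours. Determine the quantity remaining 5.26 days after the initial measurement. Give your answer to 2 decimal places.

6.76 ng/mL

Convert the elapsed time: 5.26 days = 126.24 hours.
Number of half-lives: n = 126.24/37.4 ≈ 3.3754.
Remaining = 70.2 × (1/2)^3.3754 = 70.2 × 0.096361 ≈ 6.7646 ng/mL.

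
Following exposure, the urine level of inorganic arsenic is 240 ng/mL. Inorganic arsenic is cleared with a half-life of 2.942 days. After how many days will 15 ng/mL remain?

11.768 days

15/240 = 1/16, so 4 half-lives have elapsed.
t = 4 × 2.942 = 11.768 days.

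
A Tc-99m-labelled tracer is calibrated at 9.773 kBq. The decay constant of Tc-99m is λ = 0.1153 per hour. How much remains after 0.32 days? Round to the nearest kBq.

t½ = ln 2 / λ = 0.69315 / 0.1153 ≈ 6.0117 hours.
Convert the elapsed time: 0.32 days = 7.68 hours.
Number of half-lives: n = 7.68/6.0117 ≈ 1.2775.
Remaining = 9.773 × (1/2)^1.2775 = 9.773 × 0.41251 ≈ 4.0314 kBq.

4 kBq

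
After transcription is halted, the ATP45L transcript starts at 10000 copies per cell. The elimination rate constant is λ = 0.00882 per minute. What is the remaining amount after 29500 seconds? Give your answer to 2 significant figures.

t½ = ln 2 / λ = 0.69315 / 0.00882 ≈ 78.588 minutes.
Convert the elapsed time: 29500 seconds = 491.667 minutes.
Number of half-lives: n = 491.667/78.588 ≈ 6.2562.
Remaining = 10000 × (1/2)^6.2562 = 10000 × 0.013082 ≈ 130.82 copies per cell.

130 copies per cell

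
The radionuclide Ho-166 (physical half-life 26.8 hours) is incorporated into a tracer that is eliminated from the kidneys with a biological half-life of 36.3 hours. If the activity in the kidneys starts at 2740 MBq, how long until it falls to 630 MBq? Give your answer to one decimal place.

1/t_eff = 1/t_phys + 1/t_biol = 1/26.8 + 1/36.3 = 0.064862 per hour.
t_eff = 26.8 × 36.3 / (26.8 + 36.3) ≈ 15.417 hours.
n = log₂(2740/630) ≈ 2.1208; t = 2.1208 × 15.417 ≈ 32.697 hours.

32.7 hours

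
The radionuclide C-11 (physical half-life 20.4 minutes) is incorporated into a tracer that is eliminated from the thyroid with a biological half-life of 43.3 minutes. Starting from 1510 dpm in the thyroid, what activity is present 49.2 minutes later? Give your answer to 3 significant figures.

129 dpm

1/t_eff = 1/t_phys + 1/t_biol = 1/20.4 + 1/43.3 = 0.072114 per minute.
t_eff = 20.4 × 43.3 / (20.4 + 43.3) ≈ 13.867 minutes.
Remaining = 1510 × (1/2)^(49.2/13.867) = 1510 × (1/2)^3.548 ≈ 129.1 dpm.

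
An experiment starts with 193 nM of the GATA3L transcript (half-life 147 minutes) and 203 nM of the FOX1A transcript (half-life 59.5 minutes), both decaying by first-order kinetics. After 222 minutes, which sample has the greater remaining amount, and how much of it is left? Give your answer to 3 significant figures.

GATA3L transcript: 193 × (1/2)^1.5102 ≈ 67.755 nM.
FOX1A transcript: 203 × (1/2)^3.7311 ≈ 15.287 nM.
GATA3L transcript has more remaining, at ≈ 67.755 nM.

GATA3L transcript, 67.8 nM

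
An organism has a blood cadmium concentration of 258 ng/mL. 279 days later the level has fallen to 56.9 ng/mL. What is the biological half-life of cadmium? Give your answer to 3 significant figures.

A/A₀ = 56.9/258 ≈ 0.22054.
n = log₂(4.5343) ≈ 2.1809 half-lives elapsed in 279 days.
t½ = 279/2.1809 ≈ 127.93 days.

128 days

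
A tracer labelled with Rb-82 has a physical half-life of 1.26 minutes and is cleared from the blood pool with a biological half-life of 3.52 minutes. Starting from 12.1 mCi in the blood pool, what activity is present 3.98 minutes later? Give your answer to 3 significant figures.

1/t_eff = 1/t_phys + 1/t_biol = 1/1.26 + 1/3.52 = 1.0777 per minute.
t_eff = 1.26 × 3.52 / (1.26 + 3.52) ≈ 0.92787 minutes.
Remaining = 12.1 × (1/2)^(3.98/0.92787) = 12.1 × (1/2)^4.2894 ≈ 0.61879 mCi.

0.619 mCi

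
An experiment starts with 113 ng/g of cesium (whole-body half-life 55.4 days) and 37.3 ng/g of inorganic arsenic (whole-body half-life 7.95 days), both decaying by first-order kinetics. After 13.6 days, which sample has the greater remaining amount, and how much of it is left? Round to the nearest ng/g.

cesium, 95 ng/g

cesium: 113 × (1/2)^0.24549 ≈ 95.319 ng/g.
inorganic arsenic: 37.3 × (1/2)^1.7107 ≈ 11.396 ng/g.
Cesium has more remaining, at ≈ 95.319 ng/g.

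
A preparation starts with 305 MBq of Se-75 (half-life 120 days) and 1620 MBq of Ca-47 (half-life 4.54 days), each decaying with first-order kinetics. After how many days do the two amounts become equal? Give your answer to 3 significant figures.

Set 305·(1/2)^(t/120) = 1620·(1/2)^(t/4.54).
Taking log₂: log₂(305/1620) = t·(1/120 − 1/4.54).
log₂(0.18827) = -2.4091; 1/120 − 1/4.54 = -0.21193.
t = -2.4091 / -0.21193 ≈ 11.367 days.

11.4 days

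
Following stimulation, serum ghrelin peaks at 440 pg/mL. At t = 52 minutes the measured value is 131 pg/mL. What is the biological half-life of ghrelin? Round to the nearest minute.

30 minutes

A/A₀ = 131/440 ≈ 0.29773.
n = log₂(3.3588) ≈ 1.7479 half-lives elapsed in 52 minutes.
t½ = 52/1.7479 ≈ 29.749 minutes.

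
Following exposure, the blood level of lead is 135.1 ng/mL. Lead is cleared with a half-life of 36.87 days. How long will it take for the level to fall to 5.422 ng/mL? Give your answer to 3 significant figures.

171 days

Fraction remaining = 5.422/135.1 ≈ 0.040133.
n = log₂(135.1/5.422) = ln(24.917)/ln 2 ≈ 4.6391 half-lives.
t = n × t½ = 4.6391 × 36.87 ≈ 171.04 days.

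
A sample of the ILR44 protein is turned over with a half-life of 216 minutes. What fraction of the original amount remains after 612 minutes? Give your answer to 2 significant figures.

0.14

n = 612/216 ≈ 2.8333 half-lives.
Fraction remaining = (1/2)^2.8333 ≈ 0.14031.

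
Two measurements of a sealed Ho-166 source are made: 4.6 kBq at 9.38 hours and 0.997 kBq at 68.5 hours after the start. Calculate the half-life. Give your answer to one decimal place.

Over Δt = 68.5 − 9.38 = 59.12 hours, the level fell by a factor of 4.6/0.997 ≈ 4.6138.
n = log₂(4.6138) ≈ 2.206 half-lives, so t½ = 59.12/2.206 ≈ 26.8 hours.

26.8 hours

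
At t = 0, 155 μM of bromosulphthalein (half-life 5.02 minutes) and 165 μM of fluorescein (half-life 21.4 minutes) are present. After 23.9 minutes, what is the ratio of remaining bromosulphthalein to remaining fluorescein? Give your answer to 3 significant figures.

0.0751

bromosulphthalein: 155 × (1/2)^(23.9/5.02) = 155 × (1/2)^4.761 ≈ 5.7166 μM.
fluorescein: 165 × (1/2)^(23.9/21.4) = 165 × (1/2)^1.1168 ≈ 76.083 μM.
Ratio ≈ 5.7166 / 76.083 ≈ 0.075137.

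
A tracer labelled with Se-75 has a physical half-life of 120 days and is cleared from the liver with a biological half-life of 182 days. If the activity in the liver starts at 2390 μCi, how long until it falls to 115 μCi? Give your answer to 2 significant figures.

320 days

1/t_eff = 1/t_phys + 1/t_biol = 1/120 + 1/182 = 0.013828 per day.
t_eff = 120 × 182 / (120 + 182) ≈ 72.318 days.
n = log₂(2390/115) ≈ 4.3773; t = 4.3773 × 72.318 ≈ 316.56 days.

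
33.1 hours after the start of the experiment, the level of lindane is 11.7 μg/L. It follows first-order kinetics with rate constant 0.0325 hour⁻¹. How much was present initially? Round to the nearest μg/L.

34 μg/L

t½ = ln 2 / k = 0.69315 / 0.0325 ≈ 21.328 hours.
Number of half-lives elapsed: n = 33.1/21.328 ≈ 1.552.
A₀ = A × 2^n = 11.7 × 2^1.552 = 11.7 × 2.9322 ≈ 34.307 μg/L.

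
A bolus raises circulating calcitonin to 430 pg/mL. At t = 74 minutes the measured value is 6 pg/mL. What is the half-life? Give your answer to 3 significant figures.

12.0 minutes

A/A₀ = 6/430 ≈ 0.013953.
n = log₂(71.667) ≈ 6.1632 half-lives elapsed in 74 minutes.
t½ = 74/6.1632 ≈ 12.007 minutes.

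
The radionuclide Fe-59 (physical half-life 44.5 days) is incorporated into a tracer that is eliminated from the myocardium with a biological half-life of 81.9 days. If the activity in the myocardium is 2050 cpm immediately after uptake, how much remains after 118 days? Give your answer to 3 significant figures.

120 cpm

1/t_eff = 1/t_phys + 1/t_biol = 1/44.5 + 1/81.9 = 0.034682 per day.
t_eff = 44.5 × 81.9 / (44.5 + 81.9) ≈ 28.833 days.
Remaining = 2050 × (1/2)^(118/28.833) = 2050 × (1/2)^4.0925 ≈ 120.17 cpm.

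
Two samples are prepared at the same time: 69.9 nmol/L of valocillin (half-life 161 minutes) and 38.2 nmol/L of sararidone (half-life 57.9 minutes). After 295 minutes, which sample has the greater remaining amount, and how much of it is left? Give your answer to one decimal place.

valocillin: 69.9 × (1/2)^1.8323 ≈ 19.629 nmol/L.
sararidone: 38.2 × (1/2)^5.095 ≈ 1.1177 nmol/L.
Valocillin has more remaining, at ≈ 19.629 nmol/L.

valocillin, 19.6 nmol/L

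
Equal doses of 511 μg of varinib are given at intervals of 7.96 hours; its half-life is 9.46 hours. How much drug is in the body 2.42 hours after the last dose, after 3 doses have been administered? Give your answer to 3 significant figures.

The 3 doses were given 18.34, 10.38, 2.42 hours ago.
Total = 511·(1/2)^(18.34/9.46) + 511·(1/2)^(10.38/9.46) + 511·(1/2)^(2.42/9.46)
      = 133.3 + 238.84 + 427.97 ≈ 800.11 μg.

800 μg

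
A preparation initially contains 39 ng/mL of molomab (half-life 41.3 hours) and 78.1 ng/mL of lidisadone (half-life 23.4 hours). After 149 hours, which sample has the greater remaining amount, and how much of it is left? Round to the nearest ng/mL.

molomab: 39 × (1/2)^3.6077 ≈ 3.1991 ng/mL.
lidisadone: 78.1 × (1/2)^6.3675 ≈ 0.94588 ng/mL.
Molomab has more remaining, at ≈ 3.1991 ng/mL.

molomab, 3 ng/mL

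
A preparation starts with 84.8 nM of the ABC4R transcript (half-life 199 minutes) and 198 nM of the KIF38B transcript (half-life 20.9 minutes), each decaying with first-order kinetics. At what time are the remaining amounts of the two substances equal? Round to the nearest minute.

Set 84.8·(1/2)^(t/199) = 198·(1/2)^(t/20.9).
Taking log₂: log₂(84.8/198) = t·(1/199 − 1/20.9).
log₂(0.42828) = -1.2234; 1/199 − 1/20.9 = -0.042822.
t = -1.2234 / -0.042822 ≈ 28.569 minutes.

29 minutes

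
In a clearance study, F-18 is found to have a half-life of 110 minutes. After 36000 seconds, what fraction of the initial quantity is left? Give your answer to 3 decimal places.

36000 seconds = 600 minutes.
n = 600/110 ≈ 5.4545 half-lives.
Fraction remaining = (1/2)^5.4545 ≈ 0.022804.

0.023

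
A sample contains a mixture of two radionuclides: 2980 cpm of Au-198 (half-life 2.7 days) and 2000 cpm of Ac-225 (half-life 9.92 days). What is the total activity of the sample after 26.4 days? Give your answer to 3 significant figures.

320 cpm

Au-198: 2980 × (1/2)^(26.4/2.7) = 2980 × (1/2)^9.7778 ≈ 3.3948 cpm.
Ac-225: 2000 × (1/2)^(26.4/9.92) = 2000 × (1/2)^2.6613 ≈ 316.16 cpm.
Total = 3.3948 + 316.16 ≈ 319.55 cpm.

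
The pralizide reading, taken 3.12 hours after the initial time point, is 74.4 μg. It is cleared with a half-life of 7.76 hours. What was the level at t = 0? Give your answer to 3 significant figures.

Number of half-lives elapsed: n = 3.12/7.76 ≈ 0.40206.
A₀ = A × 2^n = 74.4 × 2^0.40206 = 74.4 × 1.3214 ≈ 98.312 μg.

98.3 μg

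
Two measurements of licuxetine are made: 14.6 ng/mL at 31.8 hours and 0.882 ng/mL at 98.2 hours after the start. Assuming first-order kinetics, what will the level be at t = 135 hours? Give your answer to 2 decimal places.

0.19 ng/mL

Over Δt = 98.2 − 31.8 = 66.4 hours, the level fell by a factor of 14.6/0.882 ≈ 16.553.
n = log₂(16.553) ≈ 4.049 half-lives, so t½ = 66.4/4.049 ≈ 16.399 hours.
From t = 98.2 to t = 135: 0.882 × (1/2)^((135−98.2)/16.399) ≈ 0.18618 ng/mL.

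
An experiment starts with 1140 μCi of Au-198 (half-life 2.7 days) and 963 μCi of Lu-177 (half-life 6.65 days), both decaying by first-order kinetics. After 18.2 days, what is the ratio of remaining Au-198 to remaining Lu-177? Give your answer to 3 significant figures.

Au-198: 1140 × (1/2)^(18.2/2.7) = 1140 × (1/2)^6.7407 ≈ 10.66 μCi.
Lu-177: 963 × (1/2)^(18.2/6.65) = 963 × (1/2)^2.7368 ≈ 144.46 μCi.
Ratio ≈ 10.66 / 144.46 ≈ 0.073788.

0.0738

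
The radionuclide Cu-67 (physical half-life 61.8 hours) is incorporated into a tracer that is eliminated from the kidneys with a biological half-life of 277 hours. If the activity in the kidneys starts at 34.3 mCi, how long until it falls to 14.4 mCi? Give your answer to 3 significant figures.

1/t_eff = 1/t_phys + 1/t_biol = 1/61.8 + 1/277 = 0.019791 per hour.
t_eff = 61.8 × 277 / (61.8 + 277) ≈ 50.527 hours.
n = log₂(34.3/14.4) ≈ 1.2521; t = 1.2521 × 50.527 ≈ 63.267 hours.

63.3 hours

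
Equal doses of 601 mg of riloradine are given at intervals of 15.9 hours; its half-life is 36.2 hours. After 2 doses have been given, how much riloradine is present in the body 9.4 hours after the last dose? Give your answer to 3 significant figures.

872 mg

The 2 doses were given 25.3, 9.4 hours ago.
Total = 601·(1/2)^(25.3/36.2) + 601·(1/2)^(9.4/36.2)
      = 370.24 + 502 ≈ 872.25 mg.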